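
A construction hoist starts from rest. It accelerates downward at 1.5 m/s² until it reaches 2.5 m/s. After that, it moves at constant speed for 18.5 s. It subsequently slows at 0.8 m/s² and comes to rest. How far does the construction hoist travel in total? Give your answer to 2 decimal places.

52.24 m

Phase 1 (accelerating): v₀ = 0 m/s, a = 1.5 m/s².
v = v₀ + at → t = (2.5 − 0) / 1.5 = 1.67 s
v² = v₀² + 2aΔx → Δx = (2.5² − 0²)/(2·1.5) = 2.08 m

Phase 2 (constant speed): v₀ = 2.50 m/s, a = 0 m/s².
v = v₀ + at = 2.50 + (0)(18.5) = 2.50 m/s
Δx = v₀t + ½at² = 2.50·18.5 + 0.5·0·18.5² = 46.2 m

Phase 3 (decelerating): v₀ = 2.50 m/s, a = -0.8 m/s².
v = v₀ + at → t = (0 − 2.50) / -0.8 = 3.12 s
v² = v₀² + 2aΔx → Δx = (0² − 2.50²)/(2·-0.8) = 3.91 m
Total distance = 2.08 + 46.2 + 3.91 = 52.2 m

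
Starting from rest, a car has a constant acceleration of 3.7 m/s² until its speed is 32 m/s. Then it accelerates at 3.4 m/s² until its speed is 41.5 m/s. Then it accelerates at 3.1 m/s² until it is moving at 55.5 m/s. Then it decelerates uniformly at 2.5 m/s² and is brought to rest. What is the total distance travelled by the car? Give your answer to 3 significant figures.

Phase 1 (accelerating): v₀ = 0 m/s, a = 3.7 m/s².
v = v₀ + at → t = (32 − 0) / 3.7 = 8.65 s
v² = v₀² + 2aΔx → Δx = (32² − 0²)/(2·3.7) = 138 m

Phase 2 (accelerating): v₀ = 32.0 m/s, a = 3.4 m/s².
v = v₀ + at → t = (41.5 − 32.0) / 3.4 = 2.79 s
v² = v₀² + 2aΔx → Δx = (41.5² − 32.0²)/(2·3.4) = 103 m

Phase 3 (accelerating): v₀ = 41.5 m/s, a = 3.1 m/s².
v = v₀ + at → t = (55.5 − 41.5) / 3.1 = 4.52 s
v² = v₀² + 2aΔx → Δx = (55.5² − 41.5²)/(2·3.1) = 219 m

Phase 4 (decelerating): v₀ = 55.5 m/s, a = -2.5 m/s².
v = v₀ + at → t = (0 − 55.5) / -2.5 = 22.2 s
v² = v₀² + 2aΔx → Δx = (0² − 55.5²)/(2·-2.5) = 616 m
Total distance = 138 + 103 + 219 + 616 = 1080 m

1080 m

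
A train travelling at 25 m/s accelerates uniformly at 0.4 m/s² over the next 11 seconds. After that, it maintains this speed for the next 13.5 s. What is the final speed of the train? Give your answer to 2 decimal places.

29.40 m/s

Phase 1 (accelerating): v₀ = 25.0 m/s, a = 0.4 m/s².
v = v₀ + at = 25.0 + (0.4)(11) = 29.4 m/s
Δx = v₀t + ½at² = 25.0·11 + 0.5·0.4·11² = 299 m

Phase 2 (constant speed): v₀ = 29.4 m/s, a = 0 m/s².
v = v₀ + at = 29.4 + (0)(13.5) = 29.4 m/s
Δx = v₀t + ½at² = 29.4·13.5 + 0.5·0·13.5² = 397 m
Final speed = 29.4 m/s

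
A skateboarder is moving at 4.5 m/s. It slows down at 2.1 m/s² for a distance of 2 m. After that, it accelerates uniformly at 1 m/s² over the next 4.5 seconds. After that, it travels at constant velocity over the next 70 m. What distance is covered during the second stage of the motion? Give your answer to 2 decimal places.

25.62 m

Phase 1 (decelerating): v₀ = 4.50 m/s, a = -2.1 m/s².
v² = v₀² + 2aΔx = 4.50² + 2·-2.1·2 = 11.8 → v = 3.44 m/s
t = (v − v₀)/a = (3.44 − 4.50)/-2.1 = 0.504 s

Phase 2 (accelerating): v₀ = 3.44 m/s, a = 1 m/s².
v = v₀ + at = 3.44 + (1)(4.5) = 7.94 m/s
Δx = v₀t + ½at² = 3.44·4.5 + 0.5·1·4.5² = 25.6 m
Distance in phase 2 = 25.6 m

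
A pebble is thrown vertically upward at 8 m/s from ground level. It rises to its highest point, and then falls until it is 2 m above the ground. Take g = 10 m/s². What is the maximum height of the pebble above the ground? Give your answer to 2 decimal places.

3.20 m

Phase 1 (rising): v₀ = 8.00 m/s, a = -10 m/s².
v = v₀ + at → t = (0 − 8.00) / -10 = 0.800 s
v² = v₀² + 2aΔx → Δx = (0² − 8.00²)/(2·-10) = 3.20 m
Maximum height = 3.20 m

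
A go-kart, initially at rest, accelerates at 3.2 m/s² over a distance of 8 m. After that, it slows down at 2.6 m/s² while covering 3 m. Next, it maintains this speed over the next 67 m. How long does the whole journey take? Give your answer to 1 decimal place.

13.9 s

Phase 1 (accelerating): v₀ = 0 m/s, a = 3.2 m/s².
v² = v₀² + 2aΔx = 0² + 2·3.2·8 = 51.2 → v = 7.16 m/s
t = (v − v₀)/a = (7.16 − 0)/3.2 = 2.24 s

Phase 2 (decelerating): v₀ = 7.16 m/s, a = -2.6 m/s².
v² = v₀² + 2aΔx = 7.16² + 2·-2.6·3 = 35.6 → v = 5.97 m/s
t = (v − v₀)/a = (5.97 − 7.16)/-2.6 = 0.457 s

Phase 3 (constant speed): v₀ = 5.97 m/s, a = 0 m/s².
Constant speed: t = d/v = 67/5.97 = 11.2 s
Total time = 2.24 + 0.457 + 11.2 = 13.9 s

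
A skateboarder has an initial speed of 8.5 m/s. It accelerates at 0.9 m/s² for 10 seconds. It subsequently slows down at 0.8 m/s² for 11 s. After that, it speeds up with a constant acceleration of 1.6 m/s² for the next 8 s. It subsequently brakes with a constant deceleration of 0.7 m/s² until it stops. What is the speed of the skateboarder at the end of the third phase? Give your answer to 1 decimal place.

21.5 m/s

Phase 1 (accelerating): v₀ = 8.50 m/s, a = 0.9 m/s².
v = v₀ + at = 8.50 + (0.9)(10) = 17.5 m/s
Δx = v₀t + ½at² = 8.50·10 + 0.5·0.9·10² = 130 m

Phase 2 (decelerating): v₀ = 17.5 m/s, a = -0.8 m/s².
v = v₀ + at = 17.5 + (-0.8)(11) = 8.70 m/s
Δx = v₀t + ½at² = 17.5·11 + 0.5·-0.8·11² = 144 m

Phase 3 (accelerating): v₀ = 8.70 m/s, a = 1.6 m/s².
v = v₀ + at = 8.70 + (1.6)(8) = 21.5 m/s
Δx = v₀t + ½at² = 8.70·8 + 0.5·1.6·8² = 121 m
Speed at end of phase 3 = 21.5 m/s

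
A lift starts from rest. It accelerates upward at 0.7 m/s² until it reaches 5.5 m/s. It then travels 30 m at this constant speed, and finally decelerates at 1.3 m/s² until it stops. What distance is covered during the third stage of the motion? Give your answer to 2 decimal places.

11.63 m

Phase 1 (accelerating): v₀ = 0 m/s, a = 0.7 m/s².
v = v₀ + at → t = (5.5 − 0) / 0.7 = 7.86 s
v² = v₀² + 2aΔx → Δx = (5.5² − 0²)/(2·0.7) = 21.6 m

Phase 2 (constant speed): v₀ = 5.50 m/s, a = 0 m/s².
Constant speed: t = d/v = 30/5.50 = 5.45 s

Phase 3 (decelerating): v₀ = 5.50 m/s, a = -1.3 m/s².
v = v₀ + at → t = (0 − 5.50) / -1.3 = 4.23 s
v² = v₀² + 2aΔx → Δx = (0² − 5.50²)/(2·-1.3) = 11.6 m
Distance in phase 3 = 11.6 m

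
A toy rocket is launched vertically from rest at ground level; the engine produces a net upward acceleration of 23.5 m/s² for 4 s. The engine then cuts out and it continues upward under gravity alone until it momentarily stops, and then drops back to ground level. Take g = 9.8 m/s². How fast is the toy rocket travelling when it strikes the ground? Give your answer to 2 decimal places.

111.90 m/s

Phase 1 (powered ascent): v₀ = 0 m/s, a = 23.5 m/s².
v = v₀ + at = 0 + (23.5)(4) = 94.0 m/s
Δx = v₀t + ½at² = 0·4 + 0.5·23.5·4² = 188 m

Phase 2 (coasting upward): v₀ = 94.0 m/s, a = -9.8 m/s².
v = v₀ + at → t = (0 − 94.0) / -9.8 = 9.59 s
v² = v₀² + 2aΔx → Δx = (0² − 94.0²)/(2·-9.8) = 451 m

Phase 3 (free fall): v₀ = 0 m/s, a = -9.8 m/s².
Falls 639 m from rest: t = √(2·639/9.8) = 11.4 s; v = g·t = 112 m/s.
Impact speed = 112 m/s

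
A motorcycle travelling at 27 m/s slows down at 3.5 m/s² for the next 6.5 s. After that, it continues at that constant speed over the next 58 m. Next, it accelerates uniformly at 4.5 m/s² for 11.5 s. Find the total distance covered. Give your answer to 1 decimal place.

506.0 m

Phase 1 (decelerating): v₀ = 27.0 m/s, a = -3.5 m/s².
v = v₀ + at = 27.0 + (-3.5)(6.5) = 4.25 m/s
Δx = v₀t + ½at² = 27.0·6.5 + 0.5·-3.5·6.5² = 102 m

Phase 2 (constant speed): v₀ = 4.25 m/s, a = 0 m/s².
Constant speed: t = d/v = 58/4.25 = 13.6 s

Phase 3 (accelerating): v₀ = 4.25 m/s, a = 4.5 m/s².
v = v₀ + at = 4.25 + (4.5)(11.5) = 56.0 m/s
Δx = v₀t + ½at² = 4.25·11.5 + 0.5·4.5·11.5² = 346 m
Total distance = 102 + 58.0 + 346 = 506 m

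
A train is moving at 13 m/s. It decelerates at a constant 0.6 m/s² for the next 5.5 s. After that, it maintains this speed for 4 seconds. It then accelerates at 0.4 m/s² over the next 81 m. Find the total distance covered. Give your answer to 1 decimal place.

Phase 1 (decelerating): v₀ = 13.0 m/s, a = -0.6 m/s².
v = v₀ + at = 13.0 + (-0.6)(5.5) = 9.70 m/s
Δx = v₀t + ½at² = 13.0·5.5 + 0.5·-0.6·5.5² = 62.4 m

Phase 2 (constant speed): v₀ = 9.70 m/s, a = 0 m/s².
v = v₀ + at = 9.70 + (0)(4) = 9.70 m/s
Δx = v₀t + ½at² = 9.70·4 + 0.5·0·4² = 38.8 m

Phase 3 (accelerating): v₀ = 9.70 m/s, a = 0.4 m/s².
v² = v₀² + 2aΔx = 9.70² + 2·0.4·81 = 159 → v = 12.6 m/s
t = (v − v₀)/a = (12.6 − 9.70)/0.4 = 7.26 s
Total distance = 62.4 + 38.8 + 81.0 = 182 m

182.2 m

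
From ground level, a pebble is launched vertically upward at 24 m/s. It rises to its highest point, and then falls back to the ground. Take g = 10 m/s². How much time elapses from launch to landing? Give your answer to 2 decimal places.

4.80 s

Phase 1 (rising): v₀ = 24.0 m/s, a = -10 m/s².
v = v₀ + at → t = (0 − 24.0) / -10 = 2.40 s
v² = v₀² + 2aΔx → Δx = (0² − 24.0²)/(2·-10) = 28.8 m

Phase 2 (falling): v₀ = 0 m/s, a = -10 m/s².
Falls 28.8 m from rest: t = √(2·28.8/10) = 2.40 s; v = g·t = 24.0 m/s.
Total time = 2.40 + 2.40 = 4.80 s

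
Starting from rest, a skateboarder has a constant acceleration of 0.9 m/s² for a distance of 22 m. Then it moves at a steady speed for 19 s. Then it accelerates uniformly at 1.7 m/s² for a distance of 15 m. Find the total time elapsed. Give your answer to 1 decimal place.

Phase 1 (accelerating): v₀ = 0 m/s, a = 0.9 m/s².
v² = v₀² + 2aΔx = 0² + 2·0.9·22 = 39.6 → v = 6.29 m/s
t = (v − v₀)/a = (6.29 − 0)/0.9 = 6.99 s

Phase 2 (constant speed): v₀ = 6.29 m/s, a = 0 m/s².
v = v₀ + at = 6.29 + (0)(19) = 6.29 m/s
Δx = v₀t + ½at² = 6.29·19 + 0.5·0·19² = 120 m

Phase 3 (accelerating): v₀ = 6.29 m/s, a = 1.7 m/s².
v² = v₀² + 2aΔx = 6.29² + 2·1.7·15 = 90.6 → v = 9.52 m/s
t = (v − v₀)/a = (9.52 − 6.29)/1.7 = 1.90 s
Total time = 6.99 + 19.0 + 1.90 = 27.9 s

27.9 s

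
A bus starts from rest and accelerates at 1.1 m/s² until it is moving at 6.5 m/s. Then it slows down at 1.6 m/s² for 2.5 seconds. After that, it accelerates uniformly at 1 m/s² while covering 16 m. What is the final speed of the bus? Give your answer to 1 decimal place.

6.2 m/s

Phase 1 (accelerating): v₀ = 0 m/s, a = 1.1 m/s².
v = v₀ + at → t = (6.5 − 0) / 1.1 = 5.91 s
v² = v₀² + 2aΔx → Δx = (6.5² − 0²)/(2·1.1) = 19.2 m

Phase 2 (decelerating): v₀ = 6.50 m/s, a = -1.6 m/s².
v = v₀ + at = 6.50 + (-1.6)(2.5) = 2.50 m/s
Δx = v₀t + ½at² = 6.50·2.5 + 0.5·-1.6·2.5² = 11.2 m

Phase 3 (accelerating): v₀ = 2.50 m/s, a = 1 m/s².
v² = v₀² + 2aΔx = 2.50² + 2·1·16 = 38.2 → v = 6.18 m/s
t = (v − v₀)/a = (6.18 − 2.50)/1 = 3.68 s
Final speed = 6.18 m/s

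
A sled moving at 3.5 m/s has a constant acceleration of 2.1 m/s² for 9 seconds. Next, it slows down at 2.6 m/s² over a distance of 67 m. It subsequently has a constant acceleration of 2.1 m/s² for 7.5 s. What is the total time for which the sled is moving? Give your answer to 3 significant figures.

Phase 1 (accelerating): v₀ = 3.50 m/s, a = 2.1 m/s².
v = v₀ + at = 3.50 + (2.1)(9) = 22.4 m/s
Δx = v₀t + ½at² = 3.50·9 + 0.5·2.1·9² = 117 m

Phase 2 (decelerating): v₀ = 22.4 m/s, a = -2.6 m/s².
v² = v₀² + 2aΔx = 22.4² + 2·-2.6·67 = 153 → v = 12.4 m/s
t = (v − v₀)/a = (12.4 − 22.4)/-2.6 = 3.85 s

Phase 3 (accelerating): v₀ = 12.4 m/s, a = 2.1 m/s².
v = v₀ + at = 12.4 + (2.1)(7.5) = 28.1 m/s
Δx = v₀t + ½at² = 12.4·7.5 + 0.5·2.1·7.5² = 152 m
Total time = 9.00 + 3.85 + 7.50 = 20.4 s

20.4 s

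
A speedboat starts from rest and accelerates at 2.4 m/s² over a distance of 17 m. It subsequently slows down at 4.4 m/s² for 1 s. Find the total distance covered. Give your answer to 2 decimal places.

Phase 1 (accelerating): v₀ = 0 m/s, a = 2.4 m/s².
v² = v₀² + 2aΔx = 0² + 2·2.4·17 = 81.6 → v = 9.03 m/s
t = (v − v₀)/a = (9.03 − 0)/2.4 = 3.76 s

Phase 2 (decelerating): v₀ = 9.03 m/s, a = -4.4 m/s².
v = v₀ + at = 9.03 + (-4.4)(1) = 4.63 m/s
Δx = v₀t + ½at² = 9.03·1 + 0.5·-4.4·1² = 6.83 m
Total distance = 17.0 + 6.83 = 23.8 m

23.83 m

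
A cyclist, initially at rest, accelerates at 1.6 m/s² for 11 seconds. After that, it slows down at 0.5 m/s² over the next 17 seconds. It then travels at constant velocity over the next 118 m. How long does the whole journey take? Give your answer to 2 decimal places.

Phase 1 (accelerating): v₀ = 0 m/s, a = 1.6 m/s².
v = v₀ + at = 0 + (1.6)(11) = 17.6 m/s
Δx = v₀t + ½at² = 0·11 + 0.5·1.6·11² = 96.8 m

Phase 2 (decelerating): v₀ = 17.6 m/s, a = -0.5 m/s².
v = v₀ + at = 17.6 + (-0.5)(17) = 9.10 m/s
Δx = v₀t + ½at² = 17.6·17 + 0.5·-0.5·17² = 227 m

Phase 3 (constant speed): v₀ = 9.10 m/s, a = 0 m/s².
Constant speed: t = d/v = 118/9.10 = 13.0 s
Total time = 11.0 + 17.0 + 13.0 = 41.0 s

40.97 s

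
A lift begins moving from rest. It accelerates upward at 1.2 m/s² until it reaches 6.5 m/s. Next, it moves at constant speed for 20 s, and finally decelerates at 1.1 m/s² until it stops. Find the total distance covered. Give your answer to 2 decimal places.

166.81 m

Phase 1 (accelerating): v₀ = 0 m/s, a = 1.2 m/s².
v = v₀ + at → t = (6.5 − 0) / 1.2 = 5.42 s
v² = v₀² + 2aΔx → Δx = (6.5² − 0²)/(2·1.2) = 17.6 m

Phase 2 (constant speed): v₀ = 6.50 m/s, a = 0 m/s².
v = v₀ + at = 6.50 + (0)(20) = 6.50 m/s
Δx = v₀t + ½at² = 6.50·20 + 0.5·0·20² = 130 m

Phase 3 (decelerating): v₀ = 6.50 m/s, a = -1.1 m/s².
v = v₀ + at → t = (0 − 6.50) / -1.1 = 5.91 s
v² = v₀² + 2aΔx → Δx = (0² − 6.50²)/(2·-1.1) = 19.2 m
Total distance = 17.6 + 130 + 19.2 = 167 m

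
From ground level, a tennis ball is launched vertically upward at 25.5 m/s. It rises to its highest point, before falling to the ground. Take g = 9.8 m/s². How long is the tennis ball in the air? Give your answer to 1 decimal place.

5.2 s

Phase 1 (rising): v₀ = 25.5 m/s, a = -9.8 m/s².
v = v₀ + at → t = (0 − 25.5) / -9.8 = 2.60 s
v² = v₀² + 2aΔx → Δx = (0² − 25.5²)/(2·-9.8) = 33.2 m

Phase 2 (falling): v₀ = 0 m/s, a = -9.8 m/s².
Falls 33.2 m from rest: t = √(2·33.2/9.8) = 2.60 s; v = g·t = 25.5 m/s.
Total time = 2.60 + 2.60 = 5.20 s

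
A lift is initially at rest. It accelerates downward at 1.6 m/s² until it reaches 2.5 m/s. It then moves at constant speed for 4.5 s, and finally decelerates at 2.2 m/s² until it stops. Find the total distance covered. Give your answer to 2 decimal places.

14.62 m

Phase 1 (accelerating): v₀ = 0 m/s, a = 1.6 m/s².
v = v₀ + at → t = (2.5 − 0) / 1.6 = 1.56 s
v² = v₀² + 2aΔx → Δx = (2.5² − 0²)/(2·1.6) = 1.95 m

Phase 2 (constant speed): v₀ = 2.50 m/s, a = 0 m/s².
v = v₀ + at = 2.50 + (0)(4.5) = 2.50 m/s
Δx = v₀t + ½at² = 2.50·4.5 + 0.5·0·4.5² = 11.2 m

Phase 3 (decelerating): v₀ = 2.50 m/s, a = -2.2 m/s².
v = v₀ + at → t = (0 − 2.50) / -2.2 = 1.14 s
v² = v₀² + 2aΔx → Δx = (0² − 2.50²)/(2·-2.2) = 1.42 m
Total distance = 1.95 + 11.2 + 1.42 = 14.6 m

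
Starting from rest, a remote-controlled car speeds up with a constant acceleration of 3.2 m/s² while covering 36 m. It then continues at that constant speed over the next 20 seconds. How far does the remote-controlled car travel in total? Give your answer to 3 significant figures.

340 m

Phase 1 (accelerating): v₀ = 0 m/s, a = 3.2 m/s².
v² = v₀² + 2aΔx = 0² + 2·3.2·36 = 230 → v = 15.2 m/s
t = (v − v₀)/a = (15.2 − 0)/3.2 = 4.74 s

Phase 2 (constant speed): v₀ = 15.2 m/s, a = 0 m/s².
v = v₀ + at = 15.2 + (0)(20) = 15.2 m/s
Δx = v₀t + ½at² = 15.2·20 + 0.5·0·20² = 304 m
Total distance = 36.0 + 304 = 340 m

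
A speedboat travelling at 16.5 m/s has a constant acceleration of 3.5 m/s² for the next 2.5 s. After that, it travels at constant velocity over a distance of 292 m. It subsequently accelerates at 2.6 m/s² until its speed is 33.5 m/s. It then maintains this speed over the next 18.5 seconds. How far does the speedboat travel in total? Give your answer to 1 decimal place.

Phase 1 (accelerating): v₀ = 16.5 m/s, a = 3.5 m/s².
v = v₀ + at = 16.5 + (3.5)(2.5) = 25.2 m/s
Δx = v₀t + ½at² = 16.5·2.5 + 0.5·3.5·2.5² = 52.2 m

Phase 2 (constant speed): v₀ = 25.2 m/s, a = 0 m/s².
Constant speed: t = d/v = 292/25.2 = 11.6 s

Phase 3 (accelerating): v₀ = 25.2 m/s, a = 2.6 m/s².
v = v₀ + at → t = (33.5 − 25.2) / 2.6 = 3.17 s
v² = v₀² + 2aΔx → Δx = (33.5² − 25.2²)/(2·2.6) = 93.2 m

Phase 4 (constant speed): v₀ = 33.5 m/s, a = 0 m/s².
v = v₀ + at = 33.5 + (0)(18.5) = 33.5 m/s
Δx = v₀t + ½at² = 33.5·18.5 + 0.5·0·18.5² = 620 m
Total distance = 52.2 + 292 + 93.2 + 620 = 1060 m

1057.1 m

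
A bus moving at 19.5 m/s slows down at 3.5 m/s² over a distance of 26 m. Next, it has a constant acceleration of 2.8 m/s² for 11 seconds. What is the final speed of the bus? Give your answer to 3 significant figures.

44.9 m/s

Phase 1 (decelerating): v₀ = 19.5 m/s, a = -3.5 m/s².
v² = v₀² + 2aΔx = 19.5² + 2·-3.5·26 = 198 → v = 14.1 m/s
t = (v − v₀)/a = (14.1 − 19.5)/-3.5 = 1.55 s

Phase 2 (accelerating): v₀ = 14.1 m/s, a = 2.8 m/s².
v = v₀ + at = 14.1 + (2.8)(11) = 44.9 m/s
Δx = v₀t + ½at² = 14.1·11 + 0.5·2.8·11² = 324 m
Final speed = 44.9 m/s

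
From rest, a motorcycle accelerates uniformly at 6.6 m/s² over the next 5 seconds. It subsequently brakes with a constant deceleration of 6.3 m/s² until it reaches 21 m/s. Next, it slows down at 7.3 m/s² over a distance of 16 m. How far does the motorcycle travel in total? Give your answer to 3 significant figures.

Phase 1 (accelerating): v₀ = 0 m/s, a = 6.6 m/s².
v = v₀ + at = 0 + (6.6)(5) = 33.0 m/s
Δx = v₀t + ½at² = 0·5 + 0.5·6.6·5² = 82.5 m

Phase 2 (decelerating): v₀ = 33.0 m/s, a = -6.3 m/s².
v = v₀ + at → t = (21 − 33.0) / -6.3 = 1.90 s
v² = v₀² + 2aΔx → Δx = (21² − 33.0²)/(2·-6.3) = 51.4 m

Phase 3 (decelerating): v₀ = 21.0 m/s, a = -7.3 m/s².
v² = v₀² + 2aΔx = 21.0² + 2·-7.3·16 = 207 → v = 14.4 m/s
t = (v − v₀)/a = (14.4 − 21.0)/-7.3 = 0.904 s
Total distance = 82.5 + 51.4 + 16.0 = 150 m

150 m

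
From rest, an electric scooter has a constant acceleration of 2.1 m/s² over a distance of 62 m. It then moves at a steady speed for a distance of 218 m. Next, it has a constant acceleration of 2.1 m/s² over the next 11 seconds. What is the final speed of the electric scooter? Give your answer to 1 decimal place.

39.2 m/s

Phase 1 (accelerating): v₀ = 0 m/s, a = 2.1 m/s².
v² = v₀² + 2aΔx = 0² + 2·2.1·62 = 260 → v = 16.1 m/s
t = (v − v₀)/a = (16.1 − 0)/2.1 = 7.68 s

Phase 2 (constant speed): v₀ = 16.1 m/s, a = 0 m/s².
Constant speed: t = d/v = 218/16.1 = 13.5 s

Phase 3 (accelerating): v₀ = 16.1 m/s, a = 2.1 m/s².
v = v₀ + at = 16.1 + (2.1)(11) = 39.2 m/s
Δx = v₀t + ½at² = 16.1·11 + 0.5·2.1·11² = 305 m
Final speed = 39.2 m/s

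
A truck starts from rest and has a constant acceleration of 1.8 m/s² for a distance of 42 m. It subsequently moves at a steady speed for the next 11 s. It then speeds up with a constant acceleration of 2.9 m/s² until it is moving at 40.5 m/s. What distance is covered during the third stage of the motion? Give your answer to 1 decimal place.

256.7 m

Phase 1 (accelerating): v₀ = 0 m/s, a = 1.8 m/s².
v² = v₀² + 2aΔx = 0² + 2·1.8·42 = 151 → v = 12.3 m/s
t = (v − v₀)/a = (12.3 − 0)/1.8 = 6.83 s

Phase 2 (constant speed): v₀ = 12.3 m/s, a = 0 m/s².
v = v₀ + at = 12.3 + (0)(11) = 12.3 m/s
Δx = v₀t + ½at² = 12.3·11 + 0.5·0·11² = 135 m

Phase 3 (accelerating): v₀ = 12.3 m/s, a = 2.9 m/s².
v = v₀ + at → t = (40.5 − 12.3) / 2.9 = 9.73 s
v² = v₀² + 2aΔx → Δx = (40.5² − 12.3²)/(2·2.9) = 257 m
Distance in phase 3 = 257 m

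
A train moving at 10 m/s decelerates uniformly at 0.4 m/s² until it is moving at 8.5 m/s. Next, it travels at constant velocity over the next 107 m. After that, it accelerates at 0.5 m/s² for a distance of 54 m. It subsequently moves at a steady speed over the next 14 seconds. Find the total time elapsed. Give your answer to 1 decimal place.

35.8 s

Phase 1 (decelerating): v₀ = 10.0 m/s, a = -0.4 m/s².
v = v₀ + at → t = (8.5 − 10.0) / -0.4 = 3.75 s
v² = v₀² + 2aΔx → Δx = (8.5² − 10.0²)/(2·-0.4) = 34.7 m

Phase 2 (constant speed): v₀ = 8.50 m/s, a = 0 m/s².
Constant speed: t = d/v = 107/8.50 = 12.6 s

Phase 3 (accelerating): v₀ = 8.50 m/s, a = 0.5 m/s².
v² = v₀² + 2aΔx = 8.50² + 2·0.5·54 = 126 → v = 11.2 m/s
t = (v − v₀)/a = (11.2 − 8.50)/0.5 = 5.47 s

Phase 4 (constant speed): v₀ = 11.2 m/s, a = 0 m/s².
v = v₀ + at = 11.2 + (0)(14) = 11.2 m/s
Δx = v₀t + ½at² = 11.2·14 + 0.5·0·14² = 157 m
Total time = 3.75 + 12.6 + 5.47 + 14.0 = 35.8 s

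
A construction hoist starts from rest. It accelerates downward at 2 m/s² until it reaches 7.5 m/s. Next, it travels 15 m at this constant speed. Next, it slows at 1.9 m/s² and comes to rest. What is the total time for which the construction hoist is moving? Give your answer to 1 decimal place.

9.7 s

Phase 1 (accelerating): v₀ = 0 m/s, a = 2 m/s².
v = v₀ + at → t = (7.5 − 0) / 2 = 3.75 s
v² = v₀² + 2aΔx → Δx = (7.5² − 0²)/(2·2) = 14.1 m

Phase 2 (constant speed): v₀ = 7.50 m/s, a = 0 m/s².
Constant speed: t = d/v = 15/7.50 = 2.00 s

Phase 3 (decelerating): v₀ = 7.50 m/s, a = -1.9 m/s².
v = v₀ + at → t = (0 − 7.50) / -1.9 = 3.95 s
v² = v₀² + 2aΔx → Δx = (0² − 7.50²)/(2·-1.9) = 14.8 m
Total time = 3.75 + 2.00 + 3.95 = 9.70 s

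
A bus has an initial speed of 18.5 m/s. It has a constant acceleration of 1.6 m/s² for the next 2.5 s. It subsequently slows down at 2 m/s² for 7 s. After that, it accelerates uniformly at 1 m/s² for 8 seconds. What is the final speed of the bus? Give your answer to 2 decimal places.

Phase 1 (accelerating): v₀ = 18.5 m/s, a = 1.6 m/s².
v = v₀ + at = 18.5 + (1.6)(2.5) = 22.5 m/s
Δx = v₀t + ½at² = 18.5·2.5 + 0.5·1.6·2.5² = 51.2 m

Phase 2 (decelerating): v₀ = 22.5 m/s, a = -2 m/s².
v = v₀ + at = 22.5 + (-2)(7) = 8.50 m/s
Δx = v₀t + ½at² = 22.5·7 + 0.5·-2·7² = 108 m

Phase 3 (accelerating): v₀ = 8.50 m/s, a = 1 m/s².
v = v₀ + at = 8.50 + (1)(8) = 16.5 m/s
Δx = v₀t + ½at² = 8.50·8 + 0.5·1·8² = 100 m
Final speed = 16.5 m/s

16.50 m/s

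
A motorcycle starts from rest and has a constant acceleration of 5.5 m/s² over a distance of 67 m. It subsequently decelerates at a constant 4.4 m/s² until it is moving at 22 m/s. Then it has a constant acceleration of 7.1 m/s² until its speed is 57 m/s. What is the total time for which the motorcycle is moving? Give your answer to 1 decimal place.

Phase 1 (accelerating): v₀ = 0 m/s, a = 5.5 m/s².
v² = v₀² + 2aΔx = 0² + 2·5.5·67 = 737 → v = 27.1 m/s
t = (v − v₀)/a = (27.1 − 0)/5.5 = 4.94 s

Phase 2 (decelerating): v₀ = 27.1 m/s, a = -4.4 m/s².
v = v₀ + at → t = (22 − 27.1) / -4.4 = 1.17 s
v² = v₀² + 2aΔx → Δx = (22² − 27.1²)/(2·-4.4) = 28.7 m

Phase 3 (accelerating): v₀ = 22.0 m/s, a = 7.1 m/s².
v = v₀ + at → t = (57 − 22.0) / 7.1 = 4.93 s
v² = v₀² + 2aΔx → Δx = (57² − 22.0²)/(2·7.1) = 195 m
Total time = 4.94 + 1.17 + 4.93 = 11.0 s

11.0 s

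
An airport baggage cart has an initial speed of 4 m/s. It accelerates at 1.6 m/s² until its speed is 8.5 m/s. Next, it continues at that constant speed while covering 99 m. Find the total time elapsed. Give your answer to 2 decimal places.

14.46 s

Phase 1 (accelerating): v₀ = 4.00 m/s, a = 1.6 m/s².
v = v₀ + at → t = (8.5 − 4.00) / 1.6 = 2.81 s
v² = v₀² + 2aΔx → Δx = (8.5² − 4.00²)/(2·1.6) = 17.6 m

Phase 2 (constant speed): v₀ = 8.50 m/s, a = 0 m/s².
Constant speed: t = d/v = 99/8.50 = 11.6 s
Total time = 2.81 + 11.6 = 14.5 s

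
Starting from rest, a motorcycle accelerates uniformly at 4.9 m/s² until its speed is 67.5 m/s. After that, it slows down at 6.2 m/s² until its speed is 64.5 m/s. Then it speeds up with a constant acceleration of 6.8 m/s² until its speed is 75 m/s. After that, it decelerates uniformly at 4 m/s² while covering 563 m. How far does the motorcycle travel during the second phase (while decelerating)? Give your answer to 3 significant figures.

31.9 m

Phase 1 (accelerating): v₀ = 0 m/s, a = 4.9 m/s².
v = v₀ + at → t = (67.5 − 0) / 4.9 = 13.8 s
v² = v₀² + 2aΔx → Δx = (67.5² − 0²)/(2·4.9) = 465 m

Phase 2 (decelerating): v₀ = 67.5 m/s, a = -6.2 m/s².
v = v₀ + at → t = (64.5 − 67.5) / -6.2 = 0.484 s
v² = v₀² + 2aΔx → Δx = (64.5² − 67.5²)/(2·-6.2) = 31.9 m
Distance in phase 2 = 31.9 m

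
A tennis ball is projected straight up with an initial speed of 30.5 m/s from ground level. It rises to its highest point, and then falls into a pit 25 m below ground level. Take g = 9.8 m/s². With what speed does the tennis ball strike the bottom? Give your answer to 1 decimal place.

Phase 1 (rising): v₀ = 30.5 m/s, a = -9.8 m/s².
v = v₀ + at → t = (0 − 30.5) / -9.8 = 3.11 s
v² = v₀² + 2aΔx → Δx = (0² − 30.5²)/(2·-9.8) = 47.5 m

Phase 2 (falling): v₀ = 0 m/s, a = -9.8 m/s².
Falls 72.5 m from rest: t = √(2·72.5/9.8) = 3.85 s; v = g·t = 37.7 m/s.
Final speed = 37.7 m/s

37.7 m/s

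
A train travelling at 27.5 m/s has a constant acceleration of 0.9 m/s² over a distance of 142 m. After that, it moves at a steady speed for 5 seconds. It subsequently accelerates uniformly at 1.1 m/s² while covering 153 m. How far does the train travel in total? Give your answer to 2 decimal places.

Phase 1 (accelerating): v₀ = 27.5 m/s, a = 0.9 m/s².
v² = v₀² + 2aΔx = 27.5² + 2·0.9·142 = 1010 → v = 31.8 m/s
t = (v − v₀)/a = (31.8 − 27.5)/0.9 = 4.79 s

Phase 2 (constant speed): v₀ = 31.8 m/s, a = 0 m/s².
v = v₀ + at = 31.8 + (0)(5) = 31.8 m/s
Δx = v₀t + ½at² = 31.8·5 + 0.5·0·5² = 159 m

Phase 3 (accelerating): v₀ = 31.8 m/s, a = 1.1 m/s².
v² = v₀² + 2aΔx = 31.8² + 2·1.1·153 = 1350 → v = 36.7 m/s
t = (v − v₀)/a = (36.7 − 31.8)/1.1 = 4.47 s
Total distance = 142 + 159 + 153 = 454 m

454.05 m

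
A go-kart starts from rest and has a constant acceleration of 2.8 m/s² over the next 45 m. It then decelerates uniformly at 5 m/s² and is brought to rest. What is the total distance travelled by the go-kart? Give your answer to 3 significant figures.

Phase 1 (accelerating): v₀ = 0 m/s, a = 2.8 m/s².
v² = v₀² + 2aΔx = 0² + 2·2.8·45 = 252 → v = 15.9 m/s
t = (v − v₀)/a = (15.9 − 0)/2.8 = 5.67 s

Phase 2 (decelerating): v₀ = 15.9 m/s, a = -5 m/s².
v = v₀ + at → t = (0 − 15.9) / -5 = 3.17 s
v² = v₀² + 2aΔx → Δx = (0² − 15.9²)/(2·-5) = 25.2 m
Total distance = 45.0 + 25.2 = 70.2 m

70.2 m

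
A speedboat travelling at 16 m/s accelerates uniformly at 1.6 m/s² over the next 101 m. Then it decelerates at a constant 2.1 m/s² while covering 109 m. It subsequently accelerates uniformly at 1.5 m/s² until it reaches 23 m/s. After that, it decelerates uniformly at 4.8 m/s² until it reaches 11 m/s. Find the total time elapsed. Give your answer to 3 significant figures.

21.7 s

Phase 1 (accelerating): v₀ = 16.0 m/s, a = 1.6 m/s².
v² = v₀² + 2aΔx = 16.0² + 2·1.6·101 = 579 → v = 24.1 m/s
t = (v − v₀)/a = (24.1 − 16.0)/1.6 = 5.04 s

Phase 2 (decelerating): v₀ = 24.1 m/s, a = -2.1 m/s².
v² = v₀² + 2aΔx = 24.1² + 2·-2.1·109 = 121 → v = 11.0 m/s
t = (v − v₀)/a = (11.0 − 24.1)/-2.1 = 6.21 s

Phase 3 (accelerating): v₀ = 11.0 m/s, a = 1.5 m/s².
v = v₀ + at → t = (23 − 11.0) / 1.5 = 7.99 s
v² = v₀² + 2aΔx → Δx = (23² − 11.0²)/(2·1.5) = 136 m

Phase 4 (decelerating): v₀ = 23.0 m/s, a = -4.8 m/s².
v = v₀ + at → t = (11 − 23.0) / -4.8 = 2.50 s
v² = v₀² + 2aΔx → Δx = (11² − 23.0²)/(2·-4.8) = 42.5 m
Total time = 5.04 + 6.21 + 7.99 + 2.50 = 21.7 s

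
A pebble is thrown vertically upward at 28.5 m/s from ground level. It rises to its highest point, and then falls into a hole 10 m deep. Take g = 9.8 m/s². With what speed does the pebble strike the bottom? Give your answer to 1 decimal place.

Phase 1 (rising): v₀ = 28.5 m/s, a = -9.8 m/s².
v = v₀ + at → t = (0 − 28.5) / -9.8 = 2.91 s
v² = v₀² + 2aΔx → Δx = (0² − 28.5²)/(2·-9.8) = 41.4 m

Phase 2 (falling): v₀ = 0 m/s, a = -9.8 m/s².
Falls 51.4 m from rest: t = √(2·51.4/9.8) = 3.24 s; v = g·t = 31.8 m/s.
Final speed = 31.8 m/s

31.8 m/s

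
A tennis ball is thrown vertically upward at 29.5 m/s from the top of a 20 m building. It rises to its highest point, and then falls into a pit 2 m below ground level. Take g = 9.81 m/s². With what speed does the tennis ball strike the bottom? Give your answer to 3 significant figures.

Phase 1 (rising): v₀ = 29.5 m/s, a = -9.81 m/s².
v = v₀ + at → t = (0 − 29.5) / -9.81 = 3.01 s
v² = v₀² + 2aΔx → Δx = (0² − 29.5²)/(2·-9.81) = 44.4 m

Phase 2 (falling): v₀ = 0 m/s, a = -9.81 m/s².
Falls 66.4 m from rest: t = √(2·66.4/9.81) = 3.68 s; v = g·t = 36.1 m/s.
Final speed = 36.1 m/s

36.1 m/s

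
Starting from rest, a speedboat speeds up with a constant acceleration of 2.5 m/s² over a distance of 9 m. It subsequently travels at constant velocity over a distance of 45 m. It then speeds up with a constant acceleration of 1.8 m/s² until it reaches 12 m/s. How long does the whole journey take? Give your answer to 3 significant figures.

12.3 s

Phase 1 (accelerating): v₀ = 0 m/s, a = 2.5 m/s².
v² = v₀² + 2aΔx = 0² + 2·2.5·9 = 45.0 → v = 6.71 m/s
t = (v − v₀)/a = (6.71 − 0)/2.5 = 2.68 s

Phase 2 (constant speed): v₀ = 6.71 m/s, a = 0 m/s².
Constant speed: t = d/v = 45/6.71 = 6.71 s

Phase 3 (accelerating): v₀ = 6.71 m/s, a = 1.8 m/s².
v = v₀ + at → t = (12 − 6.71) / 1.8 = 2.94 s
v² = v₀² + 2aΔx → Δx = (12² − 6.71²)/(2·1.8) = 27.5 m
Total time = 2.68 + 6.71 + 2.94 = 12.3 s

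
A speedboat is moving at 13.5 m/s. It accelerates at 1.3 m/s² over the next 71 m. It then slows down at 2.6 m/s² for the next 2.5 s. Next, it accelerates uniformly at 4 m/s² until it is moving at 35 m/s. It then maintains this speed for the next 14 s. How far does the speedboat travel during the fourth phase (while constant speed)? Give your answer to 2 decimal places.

490.00 m

Phase 1 (accelerating): v₀ = 13.5 m/s, a = 1.3 m/s².
v² = v₀² + 2aΔx = 13.5² + 2·1.3·71 = 367 → v = 19.2 m/s
t = (v − v₀)/a = (19.2 − 13.5)/1.3 = 4.35 s

Phase 2 (decelerating): v₀ = 19.2 m/s, a = -2.6 m/s².
v = v₀ + at = 19.2 + (-2.6)(2.5) = 12.7 m/s
Δx = v₀t + ½at² = 19.2·2.5 + 0.5·-2.6·2.5² = 39.8 m

Phase 3 (accelerating): v₀ = 12.7 m/s, a = 4 m/s².
v = v₀ + at → t = (35 − 12.7) / 4 = 5.59 s
v² = v₀² + 2aΔx → Δx = (35² − 12.7²)/(2·4) = 133 m

Phase 4 (constant speed): v₀ = 35.0 m/s, a = 0 m/s².
v = v₀ + at = 35.0 + (0)(14) = 35.0 m/s
Δx = v₀t + ½at² = 35.0·14 + 0.5·0·14² = 490 m
Distance in phase 4 = 490 m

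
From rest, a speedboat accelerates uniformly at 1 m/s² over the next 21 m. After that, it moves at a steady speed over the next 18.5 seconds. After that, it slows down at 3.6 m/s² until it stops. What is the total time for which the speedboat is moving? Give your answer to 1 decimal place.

Phase 1 (accelerating): v₀ = 0 m/s, a = 1 m/s².
v² = v₀² + 2aΔx = 0² + 2·1·21 = 42.0 → v = 6.48 m/s
t = (v − v₀)/a = (6.48 − 0)/1 = 6.48 s

Phase 2 (constant speed): v₀ = 6.48 m/s, a = 0 m/s².
v = v₀ + at = 6.48 + (0)(18.5) = 6.48 m/s
Δx = v₀t + ½at² = 6.48·18.5 + 0.5·0·18.5² = 120 m

Phase 3 (decelerating): v₀ = 6.48 m/s, a = -3.6 m/s².
v = v₀ + at → t = (0 − 6.48) / -3.6 = 1.80 s
v² = v₀² + 2aΔx → Δx = (0² − 6.48²)/(2·-3.6) = 5.83 m
Total time = 6.48 + 18.5 + 1.80 = 26.8 s

26.8 s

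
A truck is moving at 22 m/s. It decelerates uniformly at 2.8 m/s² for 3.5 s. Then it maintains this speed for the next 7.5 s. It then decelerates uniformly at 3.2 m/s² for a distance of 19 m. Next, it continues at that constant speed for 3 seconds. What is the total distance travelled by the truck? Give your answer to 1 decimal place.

186.0 m

Phase 1 (decelerating): v₀ = 22.0 m/s, a = -2.8 m/s².
v = v₀ + at = 22.0 + (-2.8)(3.5) = 12.2 m/s
Δx = v₀t + ½at² = 22.0·3.5 + 0.5·-2.8·3.5² = 59.9 m

Phase 2 (constant speed): v₀ = 12.2 m/s, a = 0 m/s².
v = v₀ + at = 12.2 + (0)(7.5) = 12.2 m/s
Δx = v₀t + ½at² = 12.2·7.5 + 0.5·0·7.5² = 91.5 m

Phase 3 (decelerating): v₀ = 12.2 m/s, a = -3.2 m/s².
v² = v₀² + 2aΔx = 12.2² + 2·-3.2·19 = 27.2 → v = 5.22 m/s
t = (v − v₀)/a = (5.22 − 12.2)/-3.2 = 2.18 s

Phase 4 (constant speed): v₀ = 5.22 m/s, a = 0 m/s².
v = v₀ + at = 5.22 + (0)(3) = 5.22 m/s
Δx = v₀t + ½at² = 5.22·3 + 0.5·0·3² = 15.7 m
Total distance = 59.9 + 91.5 + 19.0 + 15.7 = 186 m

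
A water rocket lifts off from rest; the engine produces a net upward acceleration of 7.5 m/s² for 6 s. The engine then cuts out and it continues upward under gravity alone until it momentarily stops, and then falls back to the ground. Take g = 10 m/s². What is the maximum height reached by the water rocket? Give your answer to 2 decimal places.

236.25 m

Phase 1 (powered ascent): v₀ = 0 m/s, a = 7.5 m/s².
v = v₀ + at = 0 + (7.5)(6) = 45.0 m/s
Δx = v₀t + ½at² = 0·6 + 0.5·7.5·6² = 135 m

Phase 2 (coasting upward): v₀ = 45.0 m/s, a = -10 m/s².
v = v₀ + at → t = (0 − 45.0) / -10 = 4.50 s
v² = v₀² + 2aΔx → Δx = (0² − 45.0²)/(2·-10) = 101 m
Maximum height = 135 + 101 = 236 m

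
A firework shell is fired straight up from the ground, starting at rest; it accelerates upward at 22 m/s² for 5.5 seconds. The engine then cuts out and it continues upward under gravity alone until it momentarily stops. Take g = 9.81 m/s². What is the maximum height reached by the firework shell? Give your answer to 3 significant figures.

Phase 1 (powered ascent): v₀ = 0 m/s, a = 22 m/s².
v = v₀ + at = 0 + (22)(5.5) = 121 m/s
Δx = v₀t + ½at² = 0·5.5 + 0.5·22·5.5² = 333 m

Phase 2 (coasting upward): v₀ = 121 m/s, a = -9.81 m/s².
v = v₀ + at → t = (0 − 121) / -9.81 = 12.3 s
v² = v₀² + 2aΔx → Δx = (0² − 121²)/(2·-9.81) = 746 m
Maximum height = 333 + 746 = 1080 m

1080 m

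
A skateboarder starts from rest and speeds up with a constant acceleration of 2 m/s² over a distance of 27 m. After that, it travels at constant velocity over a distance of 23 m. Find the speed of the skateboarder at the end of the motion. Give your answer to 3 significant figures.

10.4 m/s

Phase 1 (accelerating): v₀ = 0 m/s, a = 2 m/s².
v² = v₀² + 2aΔx = 0² + 2·2·27 = 108 → v = 10.4 m/s
t = (v − v₀)/a = (10.4 − 0)/2 = 5.20 s

Phase 2 (constant speed): v₀ = 10.4 m/s, a = 0 m/s².
Constant speed: t = d/v = 23/10.4 = 2.21 s
Final speed = 10.4 m/s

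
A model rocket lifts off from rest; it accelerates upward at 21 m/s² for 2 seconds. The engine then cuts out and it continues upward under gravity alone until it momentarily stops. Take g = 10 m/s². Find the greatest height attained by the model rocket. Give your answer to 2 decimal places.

Phase 1 (powered ascent): v₀ = 0 m/s, a = 21 m/s².
v = v₀ + at = 0 + (21)(2) = 42.0 m/s
Δx = v₀t + ½at² = 0·2 + 0.5·21·2² = 42.0 m

Phase 2 (coasting upward): v₀ = 42.0 m/s, a = -10 m/s².
v = v₀ + at → t = (0 − 42.0) / -10 = 4.20 s
v² = v₀² + 2aΔx → Δx = (0² − 42.0²)/(2·-10) = 88.2 m
Maximum height = 42.0 + 88.2 = 130 m

130.20 m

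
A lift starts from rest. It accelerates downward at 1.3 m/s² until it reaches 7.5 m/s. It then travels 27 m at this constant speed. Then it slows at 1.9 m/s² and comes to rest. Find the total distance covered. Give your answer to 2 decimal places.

63.44 m

Phase 1 (accelerating): v₀ = 0 m/s, a = 1.3 m/s².
v = v₀ + at → t = (7.5 − 0) / 1.3 = 5.77 s
v² = v₀² + 2aΔx → Δx = (7.5² − 0²)/(2·1.3) = 21.6 m

Phase 2 (constant speed): v₀ = 7.50 m/s, a = 0 m/s².
Constant speed: t = d/v = 27/7.50 = 3.60 s

Phase 3 (decelerating): v₀ = 7.50 m/s, a = -1.9 m/s².
v = v₀ + at → t = (0 − 7.50) / -1.9 = 3.95 s
v² = v₀² + 2aΔx → Δx = (0² − 7.50²)/(2·-1.9) = 14.8 m
Total distance = 21.6 + 27.0 + 14.8 = 63.4 m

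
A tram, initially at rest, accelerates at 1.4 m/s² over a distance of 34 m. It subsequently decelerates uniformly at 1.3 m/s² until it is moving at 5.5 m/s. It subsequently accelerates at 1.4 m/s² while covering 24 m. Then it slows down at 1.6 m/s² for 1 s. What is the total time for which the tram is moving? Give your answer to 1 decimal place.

14.4 s

Phase 1 (accelerating): v₀ = 0 m/s, a = 1.4 m/s².
v² = v₀² + 2aΔx = 0² + 2·1.4·34 = 95.2 → v = 9.76 m/s
t = (v − v₀)/a = (9.76 − 0)/1.4 = 6.97 s

Phase 2 (decelerating): v₀ = 9.76 m/s, a = -1.3 m/s².
v = v₀ + at → t = (5.5 − 9.76) / -1.3 = 3.27 s
v² = v₀² + 2aΔx → Δx = (5.5² − 9.76²)/(2·-1.3) = 25.0 m

Phase 3 (accelerating): v₀ = 5.50 m/s, a = 1.4 m/s².
v² = v₀² + 2aΔx = 5.50² + 2·1.4·24 = 97.4 → v = 9.87 m/s
t = (v − v₀)/a = (9.87 − 5.50)/1.4 = 3.12 s

Phase 4 (decelerating): v₀ = 9.87 m/s, a = -1.6 m/s².
v = v₀ + at = 9.87 + (-1.6)(1) = 8.27 m/s
Δx = v₀t + ½at² = 9.87·1 + 0.5·-1.6·1² = 9.07 m
Total time = 6.97 + 3.27 + 3.12 + 1.00 = 14.4 s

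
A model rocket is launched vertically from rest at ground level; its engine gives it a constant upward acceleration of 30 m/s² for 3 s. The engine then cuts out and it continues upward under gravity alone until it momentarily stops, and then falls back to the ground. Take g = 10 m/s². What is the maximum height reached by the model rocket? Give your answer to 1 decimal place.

Phase 1 (powered ascent): v₀ = 0 m/s, a = 30 m/s².
v = v₀ + at = 0 + (30)(3) = 90.0 m/s
Δx = v₀t + ½at² = 0·3 + 0.5·30·3² = 135 m

Phase 2 (coasting upward): v₀ = 90.0 m/s, a = -10 m/s².
v = v₀ + at → t = (0 − 90.0) / -10 = 9.00 s
v² = v₀² + 2aΔx → Δx = (0² − 90.0²)/(2·-10) = 405 m
Maximum height = 135 + 405 = 540 m

540.0 m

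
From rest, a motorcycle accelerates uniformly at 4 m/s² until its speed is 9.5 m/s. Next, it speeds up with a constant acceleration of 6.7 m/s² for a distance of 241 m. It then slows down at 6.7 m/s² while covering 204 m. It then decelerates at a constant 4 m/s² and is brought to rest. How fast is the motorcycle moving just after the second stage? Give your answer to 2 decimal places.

57.62 m/s

Phase 1 (accelerating): v₀ = 0 m/s, a = 4 m/s².
v = v₀ + at → t = (9.5 − 0) / 4 = 2.38 s
v² = v₀² + 2aΔx → Δx = (9.5² − 0²)/(2·4) = 11.3 m

Phase 2 (accelerating): v₀ = 9.50 m/s, a = 6.7 m/s².
v² = v₀² + 2aΔx = 9.50² + 2·6.7·241 = 3320 → v = 57.6 m/s
t = (v − v₀)/a = (57.6 − 9.50)/6.7 = 7.18 s
Speed at end of phase 2 = 57.6 m/s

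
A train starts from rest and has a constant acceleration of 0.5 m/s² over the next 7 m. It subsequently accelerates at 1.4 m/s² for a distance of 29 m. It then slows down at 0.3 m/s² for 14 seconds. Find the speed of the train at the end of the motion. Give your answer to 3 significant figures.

Phase 1 (accelerating): v₀ = 0 m/s, a = 0.5 m/s².
v² = v₀² + 2aΔx = 0² + 2·0.5·7 = 7.00 → v = 2.65 m/s
t = (v − v₀)/a = (2.65 − 0)/0.5 = 5.29 s

Phase 2 (accelerating): v₀ = 2.65 m/s, a = 1.4 m/s².
v² = v₀² + 2aΔx = 2.65² + 2·1.4·29 = 88.2 → v = 9.39 m/s
t = (v − v₀)/a = (9.39 − 2.65)/1.4 = 4.82 s

Phase 3 (decelerating): v₀ = 9.39 m/s, a = -0.3 m/s².
v = v₀ + at = 9.39 + (-0.3)(14) = 5.19 m/s
Δx = v₀t + ½at² = 9.39·14 + 0.5·-0.3·14² = 102 m
Final speed = 5.19 m/s

5.19 m/s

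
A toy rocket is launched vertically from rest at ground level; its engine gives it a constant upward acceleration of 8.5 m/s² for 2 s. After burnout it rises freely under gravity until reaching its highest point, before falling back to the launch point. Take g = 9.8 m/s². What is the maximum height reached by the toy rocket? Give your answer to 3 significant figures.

31.7 m

Phase 1 (powered ascent): v₀ = 0 m/s, a = 8.5 m/s².
v = v₀ + at = 0 + (8.5)(2) = 17.0 m/s
Δx = v₀t + ½at² = 0·2 + 0.5·8.5·2² = 17.0 m

Phase 2 (coasting upward): v₀ = 17.0 m/s, a = -9.8 m/s².
v = v₀ + at → t = (0 − 17.0) / -9.8 = 1.73 s
v² = v₀² + 2aΔx → Δx = (0² − 17.0²)/(2·-9.8) = 14.7 m
Maximum height = 17.0 + 14.7 = 31.7 m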